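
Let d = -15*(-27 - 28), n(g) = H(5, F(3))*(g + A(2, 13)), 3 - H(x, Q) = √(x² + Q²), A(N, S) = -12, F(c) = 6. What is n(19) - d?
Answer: -804 - 7*√61 ≈ -858.67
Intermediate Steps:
H(x, Q) = 3 - √(Q² + x²) (H(x, Q) = 3 - √(x² + Q²) = 3 - √(Q² + x²))
n(g) = (-12 + g)*(3 - √61) (n(g) = (3 - √(6² + 5²))*(g - 12) = (3 - √(36 + 25))*(-12 + g) = (3 - √61)*(-12 + g) = (-12 + g)*(3 - √61))
d = 825 (d = -15*(-55) = 825)
n(19) - d = (-12 + 19)*(3 - √61) - 1*825 = 7*(3 - √61) - 825 = (21 - 7*√61) - 825 = -804 - 7*√61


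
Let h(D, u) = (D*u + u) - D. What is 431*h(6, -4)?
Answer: -14654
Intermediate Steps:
h(D, u) = u - D + D*u (h(D, u) = (u + D*u) - D = u - D + D*u)
431*h(6, -4) = 431*(-4 - 1*6 + 6*(-4)) = 431*(-4 - 6 - 24) = 431*(-34) = -14654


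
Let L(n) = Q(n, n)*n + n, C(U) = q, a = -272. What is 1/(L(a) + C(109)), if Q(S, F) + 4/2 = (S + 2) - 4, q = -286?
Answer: 1/74514 ≈ 1.3420e-5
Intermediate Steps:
C(U) = -286
Q(S, F) = -4 + S (Q(S, F) = -2 + ((S + 2) - 4) = -2 + ((2 + S) - 4) = -2 + (-2 + S) = -4 + S)
L(n) = n + n*(-4 + n) (L(n) = (-4 + n)*n + n = n*(-4 + n) + n = n + n*(-4 + n))
1/(L(a) + C(109)) = 1/(-272*(-3 - 272) - 286) = 1/(-272*(-275) - 286) = 1/(74800 - 286) = 1/74514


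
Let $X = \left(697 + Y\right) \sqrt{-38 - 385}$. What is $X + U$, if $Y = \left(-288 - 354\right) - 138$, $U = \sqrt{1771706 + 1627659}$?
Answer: $\sqrt{3399365} - 249 i \sqrt{47} \approx 1843.7 - 1707.1 i$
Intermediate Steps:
$U = \sqrt{3399365} \approx 1843.7$
$Y = -780$ ($Y = -642 - 138 = -780$)
$X = - 249 i \sqrt{47}$ ($X = \left(697 - 780\right) \sqrt{-38 - 385} = - 83 \sqrt{-423} = - 83 \cdot 3 i \sqrt{47} = - 249 i \sqrt{47} \approx - 1707.1 i$)
$X + U = - 249 i \sqrt{47} + \sqrt{3399365} = \sqrt{3399365} - 249 i \sqrt{47}$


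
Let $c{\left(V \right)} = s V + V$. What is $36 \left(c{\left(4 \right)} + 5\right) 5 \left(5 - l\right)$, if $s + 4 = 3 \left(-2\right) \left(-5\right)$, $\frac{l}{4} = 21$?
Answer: $-1606860$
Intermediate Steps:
$l = 84$ ($l = 4 \cdot 21 = 84$)
$s = 26$ ($s = -4 + 3 \left(-2\right) \left(-5\right) = -4 - -30 = -4 + 30 = 26$)
$c{\left(V \right)} = 27 V$ ($c{\left(V \right)} = 26 V + V = 27 V$)
$36 \left(c{\left(4 \right)} + 5\right) 5 \left(5 - l\right) = 36 \left(27 \cdot 4 + 5\right) 5 \left(5 - 84\right) = 36 \left(108 + 5\right) 5 \left(5 - 84\right) = 36 \cdot 113 \cdot 5 \left(-79\right) = 36 \cdot 565 \left(-79\right) = 20340 \left(-79\right) = -1606860$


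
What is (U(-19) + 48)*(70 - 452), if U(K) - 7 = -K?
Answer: -28268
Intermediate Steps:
U(K) = 7 - K
(U(-19) + 48)*(70 - 452) = ((7 - 1*(-19)) + 48)*(70 - 452) = ((7 + 19) + 48)*(-382) = (26 + 48)*(-382) = 74*(-382) = -28268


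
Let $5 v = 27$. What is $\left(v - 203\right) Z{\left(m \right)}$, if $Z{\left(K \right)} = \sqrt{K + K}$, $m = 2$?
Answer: $- \frac{1976}{5} \approx -395.2$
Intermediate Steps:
$v = \frac{27}{5}$ ($v = \frac{1}{5} \cdot 27 = \frac{27}{5} \approx 5.4$)
$Z{\left(K \right)} = \sqrt{2} \sqrt{K}$ ($Z{\left(K \right)} = \sqrt{2 K} = \sqrt{2} \sqrt{K}$)
$\left(v - 203\right) Z{\left(m \right)} = \left(\frac{27}{5} - 203\right) \sqrt{2} \sqrt{2} = \left(- \frac{988}{5}\right) 2 = - \frac{1976}{5}$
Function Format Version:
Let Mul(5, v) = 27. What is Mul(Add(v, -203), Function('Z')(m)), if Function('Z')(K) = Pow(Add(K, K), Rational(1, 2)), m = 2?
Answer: Rational(-1976, 5) ≈ -395.20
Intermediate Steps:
v = Rational(27, 5) (v = Mul(Rational(1, 5), 27) = Rational(27, 5) ≈ 5.4000)
Function('Z')(K) = Mul(Pow(2, Rational(1, 2)), Pow(K, Rational(1, 2))) (Function('Z')(K) = Pow(Mul(2, K), Rational(1, 2)) = Mul(Pow(2, Rational(1, 2)), Pow(K, Rational(1, 2))))
Mul(Add(v, -203), Function('Z')(m)) = Mul(Add(Rational(27, 5), -203), Mul(Pow(2, Rational(1, 2)), Pow(2, Rational(1, 2)))) = Mul(Rational(-988, 5), 2) = Rational(-1976, 5)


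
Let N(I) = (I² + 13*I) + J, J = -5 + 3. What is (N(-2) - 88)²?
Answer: 12544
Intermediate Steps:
J = -2
N(I) = -2 + I² + 13*I (N(I) = (I² + 13*I) - 2 = -2 + I² + 13*I)
(N(-2) - 88)² = ((-2 + (-2)² + 13*(-2)) - 88)² = ((-2 + 4 - 26) - 88)² = (-24 - 88)² = (-112)² = 12544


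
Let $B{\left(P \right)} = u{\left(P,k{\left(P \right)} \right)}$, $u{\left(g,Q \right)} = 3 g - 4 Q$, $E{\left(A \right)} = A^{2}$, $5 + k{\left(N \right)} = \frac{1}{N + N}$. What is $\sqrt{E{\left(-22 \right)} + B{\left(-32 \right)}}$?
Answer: $\frac{\sqrt{6529}}{4} \approx 20.201$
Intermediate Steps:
$k{\left(N \right)} = -5 + \frac{1}{2 N}$ ($k{\left(N \right)} = -5 + \frac{1}{N + N} = -5 + \frac{1}{2 N}$)
$u{\left(g,Q \right)} = - 4 Q + 3 g$
$B{\left(P \right)} = 20 - \frac{2}{P} + 3 P$ ($B{\left(P \right)} = - 4 \left(-5 + \frac{1}{2 P}\right) + 3 P = \left(20 - \frac{2}{P}\right) + 3 P = 20 - \frac{2}{P} + 3 P$)
$\sqrt{E{\left(-22 \right)} + B{\left(-32 \right)}} = \sqrt{\left(-22\right)^{2} + \left(20 - \frac{2}{-32} + 3 \left(-32\right)\right)} = \sqrt{484 - \frac{1215}{16}} = \sqrt{\frac{6529}{16}} = \frac{\sqrt{6529}}{4}$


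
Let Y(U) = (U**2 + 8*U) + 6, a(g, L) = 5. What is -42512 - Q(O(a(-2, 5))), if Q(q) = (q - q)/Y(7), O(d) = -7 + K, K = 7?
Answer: -42512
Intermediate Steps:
O(d) = 0 (O(d) = -7 + 7 = 0)
Y(U) = 6 + U**2 + 8*U
Q(q) = 0 (Q(q) = (q - q)/(6 + 7**2 + 8*7) = 0/(6 + 49 + 56) = 0/111 = 0*(1/111) = 0)
-42512 - Q(O(a(-2, 5))) = -42512 - 1*0 = -42512 + 0 = -42512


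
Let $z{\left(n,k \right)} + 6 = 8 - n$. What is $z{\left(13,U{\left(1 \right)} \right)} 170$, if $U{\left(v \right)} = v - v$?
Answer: $-1870$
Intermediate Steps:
$U{\left(v \right)} = 0$
$z{\left(n,k \right)} = 2 - n$ ($z{\left(n,k \right)} = -6 - \left(-8 + n\right) = 2 - n$)
$z{\left(13,U{\left(1 \right)} \right)} 170 = \left(2 - 13\right) 170 = \left(-11\right) 170 = -1870$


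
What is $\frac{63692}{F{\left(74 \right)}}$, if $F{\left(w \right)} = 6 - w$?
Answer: $- \frac{15923}{17} \approx -936.65$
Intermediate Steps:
$\frac{63692}{F{\left(74 \right)}} = \frac{63692}{6 - 74} = \frac{63692}{-68} = 63692 \left(- \frac{1}{68}\right) = - \frac{15923}{17}$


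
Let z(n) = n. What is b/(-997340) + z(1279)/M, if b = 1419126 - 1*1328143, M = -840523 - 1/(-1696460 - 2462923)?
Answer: -20211716319902134/217922347842647545 ≈ -0.092747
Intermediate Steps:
M = -3496057077308/4159383 (M = -840523 - 1/(-4159383) = -840523 - 1*(-1/4159383) = -840523 + 1/4159383 = -3496057077308/4159383 ≈ -8.4052e+5)
b = 90983 (b = 1419126 - 1328143 = 90983)
b/(-997340) + z(1279)/M = 90983/(-997340) + 1279/(-3496057077308/4159383) = 90983*(-1/997340) + 1279*(-4159383/3496057077308) = -90983/997340 - 5319850857/3496057077308 = -20211716319902134/217922347842647545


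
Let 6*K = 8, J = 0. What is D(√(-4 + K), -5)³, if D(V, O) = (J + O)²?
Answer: 15625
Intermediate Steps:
K = 4/3 (K = (⅙)*8 = 4/3 ≈ 1.3333)
D(V, O) = O² (D(V, O) = (0 + O)² = O²)
D(√(-4 + K), -5)³ = ((-5)²)³ = 25³ = 15625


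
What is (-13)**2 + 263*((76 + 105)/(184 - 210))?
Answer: -43209/26 ≈ -1661.9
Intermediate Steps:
(-13)**2 + 263*((76 + 105)/(184 - 210)) = 169 + 263*(181/(-26)) = 169 + 263*(181*(-1/26)) = 169 + 263*(-181/26) = 169 - 47603/26 = -43209/26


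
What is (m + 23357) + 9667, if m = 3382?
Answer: 36406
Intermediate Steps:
(m + 23357) + 9667 = (3382 + 23357) + 9667 = 26739 + 9667 = 36406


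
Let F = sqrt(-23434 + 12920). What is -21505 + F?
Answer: -21505 + I*sqrt(10514) ≈ -21505.0 + 102.54*I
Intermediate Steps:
F = I*sqrt(10514) (F = sqrt(-10514) = I*sqrt(10514) ≈ 102.54*I)
-21505 + F = -21505 + I*sqrt(10514)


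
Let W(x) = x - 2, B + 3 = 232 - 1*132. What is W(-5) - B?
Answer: -104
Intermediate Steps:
B = 97 (B = -3 + (232 - 1*132) = -3 + (232 - 132) = -3 + 100 = 97)
W(x) = -2 + x
W(-5) - B = (-2 - 5) - 1*97 = -7 - 97 = -104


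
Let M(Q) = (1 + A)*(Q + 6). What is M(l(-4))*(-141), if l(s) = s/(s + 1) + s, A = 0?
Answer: -470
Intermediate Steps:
l(s) = s + s/(1 + s) (l(s) = s/(1 + s) + s = s + s/(1 + s))
M(Q) = 6 + Q (M(Q) = (1 + 0)*(Q + 6) = 1*(6 + Q) = 6 + Q)
M(l(-4))*(-141) = (6 - 4*(2 - 4)/(1 - 4))*(-141) = (6 - 4*(-2)/(-3))*(-141) = (6 - 4*(-1/3)*(-2))*(-141) = (6 - 8/3)*(-141) = (10/3)*(-141) = -470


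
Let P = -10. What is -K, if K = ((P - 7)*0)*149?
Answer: 0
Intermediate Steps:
K = 0 (K = ((-10 - 7)*0)*149 = -17*0*149 = 0*149 = 0)
-K = -1*0 = 0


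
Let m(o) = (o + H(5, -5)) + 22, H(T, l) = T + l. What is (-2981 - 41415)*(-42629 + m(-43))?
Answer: 1893489400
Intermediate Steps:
m(o) = 22 + o (m(o) = (o + (5 - 5)) + 22 = (o + 0) + 22 = o + 22 = 22 + o)
(-2981 - 41415)*(-42629 + m(-43)) = (-2981 - 41415)*(-42629 + (22 - 43)) = -44396*(-42629 - 21) = -44396*(-42650) = 1893489400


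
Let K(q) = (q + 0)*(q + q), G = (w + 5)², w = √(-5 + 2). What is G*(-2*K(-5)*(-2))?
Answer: 4400 + 2000*I*√3 ≈ 4400.0 + 3464.1*I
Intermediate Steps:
w = I*√3 (w = √(-3) = I*√3 ≈ 1.732*I)
G = (5 + I*√3)² (G = (I*√3 + 5)² = (5 + I*√3)² ≈ 22.0 + 17.32*I)
K(q) = 2*q² (K(q) = q*(2*q) = 2*q²)
G*(-2*K(-5)*(-2)) = (5 + I*√3)²*(-4*(-5)²*(-2)) = (5 + I*√3)²*(-4*25*(-2)) = (5 + I*√3)²*(-2*50*(-2)) = (5 + I*√3)²*(-100*(-2)) = (5 + I*√3)²*200 = 200*(5 + I*√3)²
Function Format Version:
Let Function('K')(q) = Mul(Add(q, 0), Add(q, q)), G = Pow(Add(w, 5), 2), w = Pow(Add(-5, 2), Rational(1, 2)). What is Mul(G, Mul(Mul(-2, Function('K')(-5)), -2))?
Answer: Add(4400, Mul(2000, I, Pow(3, Rational(1, 2)))) ≈ Add(4400.0, Mul(3464.1, I))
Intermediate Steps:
w = Mul(I, Pow(3, Rational(1, 2))) (w = Pow(-3, Rational(1, 2)) = Mul(I, Pow(3, Rational(1, 2))) ≈ Mul(1.7320, I))
G = Pow(Add(5, Mul(I, Pow(3, Rational(1, 2)))), 2) (G = Pow(Add(Mul(I, Pow(3, Rational(1, 2))), 5), 2) = Pow(Add(5, Mul(I, Pow(3, Rational(1, 2)))), 2) ≈ Add(22.000, Mul(17.320, I)))
Function('K')(q) = Mul(2, Pow(q, 2)) (Function('K')(q) = Mul(q, Mul(2, q)) = Mul(2, Pow(q, 2)))
Mul(G, Mul(Mul(-2, Function('K')(-5)), -2)) = Mul(Pow(Add(5, Mul(I, Pow(3, Rational(1, 2)))), 2), Mul(Mul(-2, Mul(2, Pow(-5, 2))), -2)) = Mul(Pow(Add(5, Mul(I, Pow(3, Rational(1, 2)))), 2), Mul(Mul(-2, Mul(2, 25)), -2)) = Mul(Pow(Add(5, Mul(I, Pow(3, Rational(1, 2)))), 2), Mul(Mul(-2, 50), -2)) = Mul(Pow(Add(5, Mul(I, Pow(3, Rational(1, 2)))), 2), Mul(-100, -2)) = Mul(Pow(Add(5, Mul(I, Pow(3, Rational(1, 2)))), 2), 200) = Mul(200, Pow(Add(5, Mul(I, Pow(3, Rational(1, 2)))), 2))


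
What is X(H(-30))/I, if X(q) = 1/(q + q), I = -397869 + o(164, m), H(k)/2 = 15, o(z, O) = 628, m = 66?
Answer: -1/23834460 ≈ -4.1956e-8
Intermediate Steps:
H(k) = 30 (H(k) = 2*15 = 30)
I = -397241 (I = -397869 + 628 = -397241)
X(q) = 1/(2*q)
X(H(-30))/I = ((½)/30)/(-397241) = ((½)*(1/30))*(-1/397241) = (1/60)*(-1/397241) = -1/23834460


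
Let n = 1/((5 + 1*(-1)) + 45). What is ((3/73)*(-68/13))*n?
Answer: -204/46501 ≈ -0.0043870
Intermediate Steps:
n = 1/49 (n = 1/((5 - 1) + 45) = 1/(4 + 45) = 1/49 ≈ 0.020408)
((3/73)*(-68/13))*n = ((3/73)*(-68/13))*(1/49) = -204/949*1/49 = -204/46501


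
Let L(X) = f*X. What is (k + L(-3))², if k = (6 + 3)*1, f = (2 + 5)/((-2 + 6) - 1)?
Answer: 4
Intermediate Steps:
f = 7/3 (f = 7/(4 - 1) = 7/3 ≈ 2.3333)
L(X) = 7*X/3
k = 9 (k = 9*1 = 9)
(k + L(-3))² = (9 + (7/3)*(-3))² = (9 - 7)² = 2² = 4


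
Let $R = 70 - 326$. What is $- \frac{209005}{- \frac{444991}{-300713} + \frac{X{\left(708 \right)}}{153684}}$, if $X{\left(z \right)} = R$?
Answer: $- \frac{2414779850627865}{17077753579} \approx -1.414 \cdot 10^{5}$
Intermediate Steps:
$R = -256$
$X{\left(z \right)} = -256$
$- \frac{209005}{- \frac{444991}{-300713} + \frac{X{\left(708 \right)}}{153684}} = - \frac{209005}{- \frac{444991}{-300713} - \frac{256}{153684}} = - \frac{209005}{\left(-444991\right) \left(- \frac{1}{300713}\right) - \frac{64}{38421}} = - \frac{209005}{\frac{444991}{300713} - \frac{64}{38421}} = - \frac{209005}{\frac{17077753579}{11553694173}} = \left(-209005\right) \frac{11553694173}{17077753579} = - \frac{2414779850627865}{17077753579}$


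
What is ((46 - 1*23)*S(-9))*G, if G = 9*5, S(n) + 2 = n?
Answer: -11385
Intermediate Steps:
S(n) = -2 + n
G = 45
((46 - 1*23)*S(-9))*G = ((46 - 1*23)*(-2 - 9))*45 = ((46 - 23)*(-11))*45 = (23*(-11))*45 = -253*45 = -11385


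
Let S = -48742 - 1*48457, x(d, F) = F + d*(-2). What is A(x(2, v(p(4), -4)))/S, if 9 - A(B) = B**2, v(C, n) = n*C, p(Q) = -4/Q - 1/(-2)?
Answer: -5/97199 ≈ -5.1441e-5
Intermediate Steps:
p(Q) = 1/2 - 4/Q (p(Q) = -4/Q - 1*(-1/2) = -4/Q + 1/2 = 1/2 - 4/Q)
v(C, n) = C*n
x(d, F) = F - 2*d
A(B) = 9 - B**2
S = -97199 (S = -48742 - 48457 = -97199)
A(x(2, v(p(4), -4)))/S = (9 - (((1/2)*(-8 + 4)/4)*(-4) - 2*2)**2)/(-97199) = (9 - (((1/2)*(1/4)*(-4))*(-4) - 4)**2)*(-1/97199) = (9 - (-1/2*(-4) - 4)**2)*(-1/97199) = (9 - (2 - 4)**2)*(-1/97199) = (9 - 1*(-2)**2)*(-1/97199) = (9 - 1*4)*(-1/97199) = (9 - 4)*(-1/97199) = 5*(-1/97199) = -5/97199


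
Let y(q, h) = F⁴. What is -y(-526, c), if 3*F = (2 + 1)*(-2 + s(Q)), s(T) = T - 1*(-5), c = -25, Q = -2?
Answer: -1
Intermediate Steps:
s(T) = 5 + T (s(T) = T + 5 = 5 + T)
F = 1 (F = ((2 + 1)*(-2 + (5 - 2)))/3 = (3*(-2 + 3))/3 = (3*1)/3 = (⅓)*3 = 1)
y(q, h) = 1 (y(q, h) = 1⁴ = 1)
-y(-526, c) = -1*1 = -1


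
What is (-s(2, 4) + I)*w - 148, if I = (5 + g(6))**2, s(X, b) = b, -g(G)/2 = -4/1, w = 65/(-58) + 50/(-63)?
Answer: -564989/1218 ≈ -463.87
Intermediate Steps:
w = -6995/3654 (w = 65*(-1/58) + 50*(-1/63) = -65/58 - 50/63 = -6995/3654 ≈ -1.9143)
g(G) = 8 (g(G) = -(-8)/1 = -(-8) = -2*(-4) = 8)
I = 169 (I = (5 + 8)**2 = 13**2 = 169)
(-s(2, 4) + I)*w - 148 = (-1*4 + 169)*(-6995/3654) - 148 = (-4 + 169)*(-6995/3654) - 148 = 165*(-6995/3654) - 148 = -384725/1218 - 148 = -564989/1218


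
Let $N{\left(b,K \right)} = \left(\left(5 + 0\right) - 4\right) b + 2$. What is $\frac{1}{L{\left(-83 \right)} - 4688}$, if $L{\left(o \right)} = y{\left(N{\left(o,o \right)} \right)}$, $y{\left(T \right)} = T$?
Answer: $- \frac{1}{4769} \approx -0.00020969$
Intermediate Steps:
$N{\left(b,K \right)} = 2 + b$ ($N{\left(b,K \right)} = \left(5 - 4\right) b + 2 = 1 b + 2 = b + 2 = 2 + b$)
$L{\left(o \right)} = 2 + o$
$\frac{1}{L{\left(-83 \right)} - 4688} = \frac{1}{\left(2 - 83\right) - 4688} = \frac{1}{-81 - 4688} = \frac{1}{-4769} = - \frac{1}{4769}$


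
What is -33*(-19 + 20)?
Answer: -33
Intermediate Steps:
-33*(-19 + 20) = -33*1 = -33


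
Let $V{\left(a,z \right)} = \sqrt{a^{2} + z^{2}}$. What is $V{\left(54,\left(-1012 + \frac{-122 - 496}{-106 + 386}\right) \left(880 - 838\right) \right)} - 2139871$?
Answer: $-2139871 + \frac{3 \sqrt{20160908521}}{10} \approx -2.0973 \cdot 10^{6}$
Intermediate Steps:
$V{\left(54,\left(-1012 + \frac{-122 - 496}{-106 + 386}\right) \left(880 - 838\right) \right)} - 2139871 = \sqrt{54^{2} + \left(\left(-1012 + \frac{-122 - 496}{-106 + 386}\right) \left(880 - 838\right)\right)^{2}} - 2139871 = \sqrt{2916 + \left(\left(-1012 - \frac{618}{280}\right) 42\right)^{2}} - 2139871 = \sqrt{2916 + \left(\left(-1012 - \frac{309}{140}\right) 42\right)^{2}} - 2139871 = \sqrt{2916 + \left(\left(- \frac{141989}{140}\right) 42\right)^{2}} - 2139871 = \sqrt{2916 + \left(- \frac{425967}{10}\right)^{2}} - 2139871 = \sqrt{2916 + \frac{181447885089}{100}} - 2139871 = \sqrt{\frac{181448176689}{100}} - 2139871 = \frac{3 \sqrt{20160908521}}{10} - 2139871 = -2139871 + \frac{3 \sqrt{20160908521}}{10}$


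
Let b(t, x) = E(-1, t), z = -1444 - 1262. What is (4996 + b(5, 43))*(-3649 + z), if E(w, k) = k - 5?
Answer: -31749580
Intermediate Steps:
z = -2706
E(w, k) = -5 + k
b(t, x) = -5 + t
(4996 + b(5, 43))*(-3649 + z) = (4996 + (-5 + 5))*(-3649 - 2706) = (4996 + 0)*(-6355) = 4996*(-6355) = -31749580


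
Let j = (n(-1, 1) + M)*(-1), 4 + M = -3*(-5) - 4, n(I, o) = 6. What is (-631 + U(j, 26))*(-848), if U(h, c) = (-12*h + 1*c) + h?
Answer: 391776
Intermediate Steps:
M = 7 (M = -4 + (-3*(-5) - 4) = -4 + (15 - 4) = -4 + 11 = 7)
j = -13 (j = (6 + 7)*(-1) = 13*(-1) = -13)
U(h, c) = c - 11*h (U(h, c) = (-12*h + c) + h = (c - 12*h) + h = c - 11*h)
(-631 + U(j, 26))*(-848) = (-631 + (26 - 11*(-13)))*(-848) = (-631 + (26 + 143))*(-848) = (-631 + 169)*(-848) = -462*(-848) = 391776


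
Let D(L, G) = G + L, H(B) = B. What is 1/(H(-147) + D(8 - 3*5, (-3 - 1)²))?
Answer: -1/138 ≈ -0.0072464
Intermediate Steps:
1/(H(-147) + D(8 - 3*5, (-3 - 1)²)) = 1/(-147 + ((-3 - 1)² + (8 - 3*5))) = 1/(-147 + ((-4)² + (8 - 15))) = 1/(-147 + (16 - 7)) = 1/(-147 + 9) = 1/(-138) = -1/138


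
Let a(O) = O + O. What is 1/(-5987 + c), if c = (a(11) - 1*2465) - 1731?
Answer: -1/10161 ≈ -9.8416e-5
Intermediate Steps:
a(O) = 2*O
c = -4174 (c = (2*11 - 1*2465) - 1731 = (22 - 2465) - 1731 = -2443 - 1731 = -4174)
1/(-5987 + c) = 1/(-5987 - 4174) = 1/(-10161) = -1/10161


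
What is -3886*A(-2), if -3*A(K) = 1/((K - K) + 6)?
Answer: 1943/9 ≈ 215.89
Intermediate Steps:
A(K) = -1/18 (A(K) = -1/(3*((K - K) + 6)) = -1/(3*(0 + 6)) = -⅓/6 = -⅓*⅙ = -1/18)
-3886*A(-2) = -3886*(-1/18) = 1943/9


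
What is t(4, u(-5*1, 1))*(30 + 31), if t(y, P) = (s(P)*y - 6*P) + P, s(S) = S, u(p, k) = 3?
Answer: -183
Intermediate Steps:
t(y, P) = -5*P + P*y (t(y, P) = (P*y - 6*P) + P = (-6*P + P*y) + P = -5*P + P*y)
t(4, u(-5*1, 1))*(30 + 31) = (3*(-5 + 4))*(30 + 31) = (3*(-1))*61 = -3*61 = -183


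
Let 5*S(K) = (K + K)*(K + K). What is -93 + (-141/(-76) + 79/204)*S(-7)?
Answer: -24677/4845 ≈ -5.0933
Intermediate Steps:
S(K) = 4*K**2/5 (S(K) = ((K + K)*(K + K))/5 = ((2*K)*(2*K))/5 = (4*K**2)/5 = 4*K**2/5)
-93 + (-141/(-76) + 79/204)*S(-7) = -93 + (-141/(-76) + 79/204)*((4/5)*(-7)**2) = -93 + (-141*(-1/76) + 79*(1/204))*((4/5)*49) = -93 + (141/76 + 79/204)*(196/5) = -93 + (2173/969)*(196/5) = -93 + 425908/4845 = -24677/4845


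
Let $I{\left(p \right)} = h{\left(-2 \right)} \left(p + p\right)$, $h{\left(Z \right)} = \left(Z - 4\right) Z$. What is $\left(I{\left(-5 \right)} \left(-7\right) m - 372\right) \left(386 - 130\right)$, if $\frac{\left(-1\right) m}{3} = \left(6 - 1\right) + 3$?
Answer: $-5256192$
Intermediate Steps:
$h{\left(Z \right)} = Z \left(-4 + Z\right)$ ($h{\left(Z \right)} = \left(-4 + Z\right) Z = Z \left(-4 + Z\right)$)
$m = -24$ ($m = - 3 \left(\left(6 - 1\right) + 3\right) = - 3 \left(5 + 3\right) = \left(-3\right) 8 = -24$)
$I{\left(p \right)} = 24 p$ ($I{\left(p \right)} = - 2 \left(-4 - 2\right) \left(p + p\right) = \left(-2\right) \left(-6\right) 2 p = 12 \cdot 2 p = 24 p$)
$\left(I{\left(-5 \right)} \left(-7\right) m - 372\right) \left(386 - 130\right) = \left(24 \left(-5\right) \left(-7\right) \left(-24\right) - 372\right) \left(386 - 130\right) = \left(\left(-120\right) \left(-7\right) \left(-24\right) - 372\right) 256 = \left(840 \left(-24\right) - 372\right) 256 = \left(-20160 - 372\right) 256 = \left(-20532\right) 256 = -5256192$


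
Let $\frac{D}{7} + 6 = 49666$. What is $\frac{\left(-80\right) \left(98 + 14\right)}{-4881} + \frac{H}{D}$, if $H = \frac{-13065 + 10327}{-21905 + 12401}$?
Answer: $\frac{4933647744163}{2687625420480} \approx 1.8357$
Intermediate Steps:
$D = 347620$ ($D = -42 + 7 \cdot 49666 = -42 + 347662 = 347620$)
$H = \frac{1369}{4752}$ ($H = - \frac{2738}{-9504} = \left(-2738\right) \left(- \frac{1}{9504}\right) = \frac{1369}{4752} \approx 0.28809$)
$\frac{\left(-80\right) \left(98 + 14\right)}{-4881} + \frac{H}{D} = \frac{\left(-80\right) \left(98 + 14\right)}{-4881} + \frac{1369}{4752 \cdot 347620} = \left(-80\right) 112 \left(- \frac{1}{4881}\right) + \frac{1369}{4752} \cdot \frac{1}{347620} = \left(-8960\right) \left(- \frac{1}{4881}\right) + \frac{1369}{1651890240} = \frac{8960}{4881} + \frac{1369}{1651890240} = \frac{4933647744163}{2687625420480}$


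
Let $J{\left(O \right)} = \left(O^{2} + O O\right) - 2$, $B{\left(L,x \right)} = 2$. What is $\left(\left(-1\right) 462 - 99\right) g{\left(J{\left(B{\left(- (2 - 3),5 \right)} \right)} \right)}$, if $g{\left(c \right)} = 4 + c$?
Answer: $-5610$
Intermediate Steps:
$J{\left(O \right)} = -2 + 2 O^{2}$ ($J{\left(O \right)} = \left(O^{2} + O^{2}\right) - 2 = 2 O^{2} - 2 = -2 + 2 O^{2}$)
$\left(\left(-1\right) 462 - 99\right) g{\left(J{\left(B{\left(- (2 - 3),5 \right)} \right)} \right)} = \left(\left(-1\right) 462 - 99\right) \left(4 - \left(2 - 2 \cdot 2^{2}\right)\right) = \left(-462 - 99\right) \left(4 + \left(-2 + 2 \cdot 4\right)\right) = - 561 \left(4 + \left(-2 + 8\right)\right) = - 561 \left(4 + 6\right) = \left(-561\right) 10 = -5610$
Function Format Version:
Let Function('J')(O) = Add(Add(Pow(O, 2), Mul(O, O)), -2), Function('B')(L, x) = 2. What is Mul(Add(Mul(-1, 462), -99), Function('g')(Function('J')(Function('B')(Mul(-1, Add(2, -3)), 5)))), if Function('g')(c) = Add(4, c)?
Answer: -5610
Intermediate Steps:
Function('J')(O) = Add(-2, Mul(2, Pow(O, 2))) (Function('J')(O) = Add(Add(Pow(O, 2), Pow(O, 2)), -2) = Add(Mul(2, Pow(O, 2)), -2) = Add(-2, Mul(2, Pow(O, 2))))
Mul(Add(Mul(-1, 462), -99), Function('g')(Function('J')(Function('B')(Mul(-1, Add(2, -3)), 5)))) = Mul(Add(Mul(-1, 462), -99), Add(4, Add(-2, Mul(2, Pow(2, 2))))) = Mul(Add(-462, -99), Add(4, Add(-2, Mul(2, 4)))) = Mul(-561, Add(4, Add(-2, 8))) = Mul(-561, Add(4, 6)) = Mul(-561, 10) = -5610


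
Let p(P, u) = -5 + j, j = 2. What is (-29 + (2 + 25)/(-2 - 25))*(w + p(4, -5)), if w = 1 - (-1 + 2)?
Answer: 90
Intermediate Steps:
w = 0 (w = 1 - 1 = 0)
p(P, u) = -3 (p(P, u) = -5 + 2 = -3)
(-29 + (2 + 25)/(-2 - 25))*(w + p(4, -5)) = (-29 + (2 + 25)/(-2 - 25))*(0 - 3) = (-29 + 27/(-27))*(-3) = (-29 + 27*(-1/27))*(-3) = (-29 - 1)*(-3) = -30*(-3) = 90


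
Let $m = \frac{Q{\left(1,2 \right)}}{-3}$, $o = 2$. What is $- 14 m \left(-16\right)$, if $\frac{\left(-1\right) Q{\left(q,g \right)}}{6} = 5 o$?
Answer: $4480$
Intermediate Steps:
$Q{\left(q,g \right)} = -60$ ($Q{\left(q,g \right)} = - 6 \cdot 5 \cdot 2 = \left(-6\right) 10 = -60$)
$m = 20$ ($m = - \frac{60}{-3} = \left(-60\right) \left(- \frac{1}{3}\right) = 20$)
$- 14 m \left(-16\right) = \left(-14\right) 20 \left(-16\right) = \left(-280\right) \left(-16\right) = 4480$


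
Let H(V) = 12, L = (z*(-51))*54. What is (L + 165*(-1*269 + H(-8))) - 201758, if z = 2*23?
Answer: -370847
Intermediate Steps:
z = 46
L = -126684 (L = (46*(-51))*54 = -2346*54 = -126684)
(L + 165*(-1*269 + H(-8))) - 201758 = (-126684 + 165*(-1*269 + 12)) - 201758 = (-126684 + 165*(-269 + 12)) - 201758 = (-126684 + 165*(-257)) - 201758 = (-126684 - 42405) - 201758 = -169089 - 201758 = -370847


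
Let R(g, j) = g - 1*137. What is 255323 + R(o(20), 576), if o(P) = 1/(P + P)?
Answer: 10207441/40 ≈ 2.5519e+5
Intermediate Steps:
o(P) = 1/(2*P)
R(g, j) = -137 + g (R(g, j) = g - 137 = -137 + g)
255323 + R(o(20), 576) = 255323 + (-137 + (½)/20) = 255323 + (-137 + (½)*(1/20)) = 255323 + (-137 + 1/40) = 255323 - 5479/40 = 10207441/40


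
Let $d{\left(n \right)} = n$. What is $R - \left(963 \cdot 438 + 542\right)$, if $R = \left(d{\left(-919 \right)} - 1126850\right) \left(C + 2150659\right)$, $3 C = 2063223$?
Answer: $-3201059951936$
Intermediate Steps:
$C = 687741$ ($C = \frac{1}{3} \cdot 2063223 = 687741$)
$R = -3201059529600$ ($R = \left(-919 - 1126850\right) \left(687741 + 2150659\right) = \left(-1127769\right) 2838400 = -3201059529600$)
$R - \left(963 \cdot 438 + 542\right) = -3201059529600 - \left(963 \cdot 438 + 542\right) = -3201059529600 - \left(421794 + 542\right) = -3201059529600 - 422336 = -3201059951936$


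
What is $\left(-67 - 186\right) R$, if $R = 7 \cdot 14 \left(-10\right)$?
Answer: $247940$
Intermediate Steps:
$R = -980$ ($R = 98 \left(-10\right) = -980$)
$\left(-67 - 186\right) R = \left(-67 - 186\right) \left(-980\right) = \left(-253\right) \left(-980\right) = 247940$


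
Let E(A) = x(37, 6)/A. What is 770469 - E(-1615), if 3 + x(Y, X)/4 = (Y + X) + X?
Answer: 1244307619/1615 ≈ 7.7047e+5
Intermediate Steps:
x(Y, X) = -12 + 4*Y + 8*X (x(Y, X) = -12 + 4*((Y + X) + X) = -12 + 4*((X + Y) + X) = -12 + 4*(Y + 2*X) = -12 + (4*Y + 8*X) = -12 + 4*Y + 8*X)
E(A) = 184/A (E(A) = (-12 + 4*37 + 8*6)/A = (-12 + 148 + 48)/A = 184/A)
770469 - E(-1615) = 770469 - 184/(-1615) = 770469 - 184*(-1)/1615 = 770469 - 1*(-184/1615) = 770469 + 184/1615 = 1244307619/1615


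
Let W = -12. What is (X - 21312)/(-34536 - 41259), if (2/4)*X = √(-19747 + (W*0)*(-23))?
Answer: 7104/25265 - 14*I*√403/75795 ≈ 0.28118 - 0.003708*I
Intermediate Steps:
X = 14*I*√403 (X = 2*√(-19747 - 12*0*(-23)) = 2*√(-19747 + 0*(-23)) = 2*√(-19747 + 0) = 2*√(-19747) = 2*(7*I*√403) = 14*I*√403 ≈ 281.05*I)
(X - 21312)/(-34536 - 41259) = (14*I*√403 - 21312)/(-34536 - 41259) = (-21312 + 14*I*√403)/(-75795) = (-21312 + 14*I*√403)*(-1/75795) = 7104/25265 - 14*I*√403/75795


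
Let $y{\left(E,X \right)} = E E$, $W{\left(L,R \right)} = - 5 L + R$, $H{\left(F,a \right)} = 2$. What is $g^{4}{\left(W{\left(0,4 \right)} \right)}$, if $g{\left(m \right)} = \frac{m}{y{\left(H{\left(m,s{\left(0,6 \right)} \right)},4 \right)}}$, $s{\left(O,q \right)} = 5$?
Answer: $1$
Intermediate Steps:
$W{\left(L,R \right)} = R - 5 L$
$y{\left(E,X \right)} = E^{2}$
$g{\left(m \right)} = \frac{m}{4}$ ($g{\left(m \right)} = \frac{m}{2^{2}} = \frac{m}{4}$)
$g^{4}{\left(W{\left(0,4 \right)} \right)} = \left(\frac{4 - 0}{4}\right)^{4} = \left(\frac{4 + 0}{4}\right)^{4} = \left(\frac{1}{4} \cdot 4\right)^{4} = 1^{4} = 1$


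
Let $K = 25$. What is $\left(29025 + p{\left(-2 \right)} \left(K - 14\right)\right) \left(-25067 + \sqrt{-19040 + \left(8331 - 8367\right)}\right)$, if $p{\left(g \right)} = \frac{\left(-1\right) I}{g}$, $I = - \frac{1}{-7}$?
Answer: $- \frac{1455178741}{2} + \frac{406361 i \sqrt{4769}}{7} \approx -7.2759 \cdot 10^{8} + 4.0089 \cdot 10^{6} i$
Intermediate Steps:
$I = \frac{1}{7}$ ($I = \left(-1\right) \left(- \frac{1}{7}\right) = \frac{1}{7} \approx 0.14286$)
$p{\left(g \right)} = - \frac{1}{7 g}$ ($p{\left(g \right)} = \frac{\left(-1\right) \frac{1}{7}}{g} = - \frac{1}{7 g}$)
$\left(29025 + p{\left(-2 \right)} \left(K - 14\right)\right) \left(-25067 + \sqrt{-19040 + \left(8331 - 8367\right)}\right) = \left(29025 + - \frac{1}{7 \left(-2\right)} \left(25 - 14\right)\right) \left(-25067 + \sqrt{-19040 + \left(8331 - 8367\right)}\right) = \left(29025 + \left(- \frac{1}{7}\right) \left(- \frac{1}{2}\right) 11\right) \left(-25067 + \sqrt{-19040 + \left(8331 - 8367\right)}\right) = \left(29025 + \frac{1}{14} \cdot 11\right) \left(-25067 + \sqrt{-19040 - 36}\right) = \left(29025 + \frac{11}{14}\right) \left(-25067 + \sqrt{-19076}\right) = \frac{406361 \left(-25067 + 2 i \sqrt{4769}\right)}{14} = - \frac{1455178741}{2} + \frac{406361 i \sqrt{4769}}{7}$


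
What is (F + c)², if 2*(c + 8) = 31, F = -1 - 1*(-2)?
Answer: 289/4 ≈ 72.250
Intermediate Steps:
F = 1 (F = -1 + 2 = 1)
c = 15/2 (c = -8 + (½)*31 = -8 + 31/2 = 15/2 ≈ 7.5000)
(F + c)² = (1 + 15/2)² = (17/2)² = 289/4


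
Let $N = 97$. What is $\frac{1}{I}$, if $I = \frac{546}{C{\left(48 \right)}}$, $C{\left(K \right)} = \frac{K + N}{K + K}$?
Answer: $\frac{145}{52416} \approx 0.0027663$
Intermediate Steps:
$C{\left(K \right)} = \frac{97 + K}{2 K}$ ($C{\left(K \right)} = \frac{K + 97}{K + K} = \frac{97 + K}{2 K}$)
$I = \frac{52416}{145}$ ($I = \frac{546}{\frac{1}{2} \cdot \frac{1}{48} \left(97 + 48\right)} = \frac{546}{\frac{1}{2} \cdot \frac{1}{48} \cdot 145} = \frac{546}{\frac{145}{96}} = 546 \cdot \frac{96}{145} = \frac{52416}{145} \approx 361.49$)
$\frac{1}{I} = \frac{1}{\frac{52416}{145}} = \frac{145}{52416}$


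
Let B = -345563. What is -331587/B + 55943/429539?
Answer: 161761379302/148432785457 ≈ 1.0898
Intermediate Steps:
-331587/B + 55943/429539 = -331587/(-345563) + 55943/429539 = -331587*(-1/345563) + 55943*(1/429539) = 331587/345563 + 55943/429539 = 161761379302/148432785457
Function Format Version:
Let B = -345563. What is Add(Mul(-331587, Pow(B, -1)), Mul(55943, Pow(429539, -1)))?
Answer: Rational(161761379302, 148432785457) ≈ 1.0898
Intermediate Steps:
Add(Mul(-331587, Pow(B, -1)), Mul(55943, Pow(429539, -1))) = Add(Mul(-331587, Pow(-345563, -1)), Mul(55943, Pow(429539, -1))) = Add(Mul(-331587, Rational(-1, 345563)), Mul(55943, Rational(1, 429539))) = Add(Rational(331587, 345563), Rational(55943, 429539)) = Rational(161761379302, 148432785457)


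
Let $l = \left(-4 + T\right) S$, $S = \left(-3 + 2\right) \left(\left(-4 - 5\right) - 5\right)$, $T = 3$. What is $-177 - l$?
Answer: $-163$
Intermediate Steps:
$S = 14$ ($S = - (\left(-4 - 5\right) - 5) = - (-9 - 5) = \left(-1\right) \left(-14\right) = 14$)
$l = -14$ ($l = \left(-4 + 3\right) 14 = \left(-1\right) 14 = -14$)
$-177 - l = -177 - -14 = -177 + 14 = -163$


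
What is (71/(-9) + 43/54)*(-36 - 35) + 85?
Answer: 31783/54 ≈ 588.57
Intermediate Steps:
(71/(-9) + 43/54)*(-36 - 35) + 85 = (71*(-1/9) + 43*(1/54))*(-71) + 85 = (-71/9 + 43/54)*(-71) + 85 = -383/54*(-71) + 85 = 27193/54 + 85 = 31783/54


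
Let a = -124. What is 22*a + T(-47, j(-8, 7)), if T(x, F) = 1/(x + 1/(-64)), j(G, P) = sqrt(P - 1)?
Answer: -8208616/3009 ≈ -2728.0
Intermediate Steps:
j(G, P) = sqrt(-1 + P)
T(x, F) = 1/(-1/64 + x) (T(x, F) = 1/(x - 1/64) = 1/(-1/64 + x))
22*a + T(-47, j(-8, 7)) = 22*(-124) + 64/(-1 + 64*(-47)) = -2728 + 64/(-1 - 3008) = -2728 + 64/(-3009) = -2728 + 64*(-1/3009) = -2728 - 64/3009 = -8208616/3009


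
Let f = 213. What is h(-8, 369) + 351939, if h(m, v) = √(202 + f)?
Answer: 351939 + √415 ≈ 3.5196e+5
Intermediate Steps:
h(m, v) = √415 (h(m, v) = √(202 + 213) = √415)
h(-8, 369) + 351939 = √415 + 351939 = 351939 + √415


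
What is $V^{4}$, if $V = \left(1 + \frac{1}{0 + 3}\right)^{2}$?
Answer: $\frac{65536}{6561} \approx 9.9887$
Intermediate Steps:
$V = \frac{16}{9}$ ($V = \left(1 + \frac{1}{3}\right)^{2} = \left(\frac{4}{3}\right)^{2} = \frac{16}{9} \approx 1.7778$)
$V^{4} = \left(\frac{16}{9}\right)^{4} = \frac{65536}{6561}$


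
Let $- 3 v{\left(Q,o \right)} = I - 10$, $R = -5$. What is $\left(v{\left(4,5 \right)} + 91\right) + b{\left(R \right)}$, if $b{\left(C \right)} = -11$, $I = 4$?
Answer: $82$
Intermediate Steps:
$v{\left(Q,o \right)} = 2$ ($v{\left(Q,o \right)} = - \frac{4 - 10}{3} = \left(- \frac{1}{3}\right) \left(-6\right) = 2$)
$\left(v{\left(4,5 \right)} + 91\right) + b{\left(R \right)} = \left(2 + 91\right) - 11 = 93 - 11 = 82$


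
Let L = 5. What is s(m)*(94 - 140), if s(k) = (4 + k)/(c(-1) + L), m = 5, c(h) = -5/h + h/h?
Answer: -414/11 ≈ -37.636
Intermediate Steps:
c(h) = 1 - 5/h (c(h) = -5/h + 1 = 1 - 5/h)
s(k) = 4/11 + k/11 (s(k) = (4 + k)/((-5 - 1)/(-1) + 5) = (4 + k)/(-1*(-6) + 5) = (4 + k)/(6 + 5) = (4 + k)/11 = (4 + k)*(1/11) = 4/11 + k/11)
s(m)*(94 - 140) = (4/11 + (1/11)*5)*(94 - 140) = (4/11 + 5/11)*(-46) = (9/11)*(-46) = -414/11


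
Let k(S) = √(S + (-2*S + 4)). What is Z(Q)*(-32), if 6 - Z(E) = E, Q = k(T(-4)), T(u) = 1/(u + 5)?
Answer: -192 + 32*√3 ≈ -136.57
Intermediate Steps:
T(u) = 1/(5 + u)
k(S) = √(4 - S) (k(S) = √(S + (4 - 2*S)) = √(4 - S))
Q = √3 (Q = √(4 - 1/(5 - 4)) = √(4 - 1/1) = √(4 - 1*1) = √(4 - 1) = √3 ≈ 1.7320)
Z(E) = 6 - E
Z(Q)*(-32) = (6 - √3)*(-32) = -192 + 32*√3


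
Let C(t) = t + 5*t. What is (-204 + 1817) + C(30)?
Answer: 1793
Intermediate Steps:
C(t) = 6*t
(-204 + 1817) + C(30) = (-204 + 1817) + 6*30 = 1613 + 180 = 1793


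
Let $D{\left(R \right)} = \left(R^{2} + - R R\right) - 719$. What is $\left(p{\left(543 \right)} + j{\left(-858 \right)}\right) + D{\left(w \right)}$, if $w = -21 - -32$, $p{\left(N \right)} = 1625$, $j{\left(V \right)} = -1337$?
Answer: $-431$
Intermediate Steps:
$w = 11$ ($w = -21 + 32 = 11$)
$D{\left(R \right)} = -719$ ($D{\left(R \right)} = \left(R^{2} - R^{2}\right) - 719 = 0 - 719 = -719$)
$\left(p{\left(543 \right)} + j{\left(-858 \right)}\right) + D{\left(w \right)} = \left(1625 - 1337\right) - 719 = 288 - 719 = -431$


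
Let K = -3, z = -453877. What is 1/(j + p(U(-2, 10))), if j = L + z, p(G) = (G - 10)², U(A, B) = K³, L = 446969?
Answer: -1/5539 ≈ -0.00018054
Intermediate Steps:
U(A, B) = -27 (U(A, B) = (-3)³ = -27)
p(G) = (-10 + G)²
j = -6908 (j = 446969 - 453877 = -6908)
1/(j + p(U(-2, 10))) = 1/(-6908 + (-10 - 27)²) = 1/(-6908 + (-37)²) = 1/(-6908 + 1369) = 1/(-5539) = -1/5539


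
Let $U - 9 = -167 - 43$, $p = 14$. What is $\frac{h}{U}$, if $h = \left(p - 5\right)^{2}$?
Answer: $- \frac{27}{67} \approx -0.40299$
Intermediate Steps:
$h = 81$ ($h = \left(14 - 5\right)^{2} = 9^{2} = 81$)
$U = -201$ ($U = 9 - 210 = -201$)
$\frac{h}{U} = \frac{81}{-201} = 81 \left(- \frac{1}{201}\right) = - \frac{27}{67}$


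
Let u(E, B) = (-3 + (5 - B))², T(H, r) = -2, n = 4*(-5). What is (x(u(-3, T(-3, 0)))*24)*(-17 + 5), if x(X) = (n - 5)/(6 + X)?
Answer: 3600/11 ≈ 327.27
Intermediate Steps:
n = -20
u(E, B) = (2 - B)²
x(X) = -25/(6 + X) (x(X) = (-20 - 5)/(6 + X) = -25/(6 + X))
(x(u(-3, T(-3, 0)))*24)*(-17 + 5) = (-25/(6 + (-2 - 2)²)*24)*(-17 + 5) = (-25/(6 + (-4)²)*24)*(-12) = (-25/(6 + 16)*24)*(-12) = (-25/22*24)*(-12) = (-25*1/22*24)*(-12) = -25/22*24*(-12) = -300/11*(-12) = 3600/11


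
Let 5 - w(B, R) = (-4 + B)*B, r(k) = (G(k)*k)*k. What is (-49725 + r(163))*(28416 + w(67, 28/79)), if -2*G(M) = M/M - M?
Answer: 50877208800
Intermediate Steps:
G(M) = -½ + M/2 (G(M) = -(M/M - M)/2 = -(1 - M)/2 = -½ + M/2)
r(k) = k²*(-½ + k/2) (r(k) = ((-½ + k/2)*k)*k = (k*(-½ + k/2))*k = k²*(-½ + k/2))
w(B, R) = 5 - B*(-4 + B) (w(B, R) = 5 - (-4 + B)*B = 5 - B*(-4 + B))
(-49725 + r(163))*(28416 + w(67, 28/79)) = (-49725 + (½)*163²*(-1 + 163))*(28416 + (5 - 1*67² + 4*67)) = (-49725 + (½)*26569*162)*(28416 + (5 - 1*4489 + 268)) = (-49725 + 2152089)*(28416 + (5 - 4489 + 268)) = 2102364*(28416 - 4216) = 2102364*24200 = 50877208800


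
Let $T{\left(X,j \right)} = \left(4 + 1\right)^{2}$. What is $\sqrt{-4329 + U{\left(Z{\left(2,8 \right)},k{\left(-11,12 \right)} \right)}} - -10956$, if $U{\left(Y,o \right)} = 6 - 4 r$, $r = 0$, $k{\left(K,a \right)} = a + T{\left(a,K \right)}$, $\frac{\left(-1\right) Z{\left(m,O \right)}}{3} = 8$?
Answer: $10956 + i \sqrt{4323} \approx 10956.0 + 65.75 i$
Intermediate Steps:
$Z{\left(m,O \right)} = -24$ ($Z{\left(m,O \right)} = \left(-3\right) 8 = -24$)
$T{\left(X,j \right)} = 25$ ($T{\left(X,j \right)} = 5^{2} = 25$)
$k{\left(K,a \right)} = 25 + a$ ($k{\left(K,a \right)} = a + 25 = 25 + a$)
$U{\left(Y,o \right)} = 6$ ($U{\left(Y,o \right)} = 6 - 0 = 6 + 0 = 6$)
$\sqrt{-4329 + U{\left(Z{\left(2,8 \right)},k{\left(-11,12 \right)} \right)}} - -10956 = \sqrt{-4329 + 6} - -10956 = \sqrt{-4323} + 10956 = i \sqrt{4323} + 10956 = 10956 + i \sqrt{4323}$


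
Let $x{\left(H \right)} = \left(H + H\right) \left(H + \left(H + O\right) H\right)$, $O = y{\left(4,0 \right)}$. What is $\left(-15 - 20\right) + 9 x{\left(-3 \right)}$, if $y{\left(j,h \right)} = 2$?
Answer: $-35$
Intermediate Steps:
$O = 2$
$x{\left(H \right)} = 2 H \left(H + H \left(2 + H\right)\right)$ ($x{\left(H \right)} = \left(H + H\right) \left(H + \left(H + 2\right) H\right) = 2 H \left(H + \left(2 + H\right) H\right) = 2 H \left(H + H \left(2 + H\right)\right)$)
$\left(-15 - 20\right) + 9 x{\left(-3 \right)} = \left(-15 - 20\right) + 9 \cdot 2 \left(-3\right)^{2} \left(3 - 3\right) = \left(-15 - 20\right) + 9 \cdot 2 \cdot 9 \cdot 0 = -35 + 9 \cdot 0 = -35 + 0 = -35$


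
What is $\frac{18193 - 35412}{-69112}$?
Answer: $\frac{17219}{69112} \approx 0.24915$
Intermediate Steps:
$\frac{18193 - 35412}{-69112} = \left(-17219\right) \left(- \frac{1}{69112}\right) = \frac{17219}{69112}$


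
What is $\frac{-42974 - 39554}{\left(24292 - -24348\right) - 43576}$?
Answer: $- \frac{10316}{633} \approx -16.297$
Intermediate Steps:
$\frac{-42974 - 39554}{\left(24292 - -24348\right) - 43576} = - \frac{82528}{\left(24292 + 24348\right) - 43576} = - \frac{82528}{48640 - 43576} = - \frac{82528}{5064} = \left(-82528\right) \frac{1}{5064} = - \frac{10316}{633}$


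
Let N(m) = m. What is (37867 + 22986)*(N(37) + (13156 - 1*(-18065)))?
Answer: 1902143074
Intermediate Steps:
(37867 + 22986)*(N(37) + (13156 - 1*(-18065))) = (37867 + 22986)*(37 + (13156 - 1*(-18065))) = 60853*(37 + (13156 + 18065)) = 60853*(37 + 31221) = 60853*31258 = 1902143074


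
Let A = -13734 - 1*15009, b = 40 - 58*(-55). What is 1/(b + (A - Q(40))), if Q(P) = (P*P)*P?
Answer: -1/89513 ≈ -1.1172e-5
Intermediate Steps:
b = 3230 (b = 40 + 3190 = 3230)
Q(P) = P³ (Q(P) = P²*P = P³)
A = -28743 (A = -13734 - 15009 = -28743)
1/(b + (A - Q(40))) = 1/(3230 + (-28743 - 1*40³)) = 1/(3230 + (-28743 - 1*64000)) = 1/(3230 + (-28743 - 64000)) = 1/(3230 - 92743) = 1/(-89513) = -1/89513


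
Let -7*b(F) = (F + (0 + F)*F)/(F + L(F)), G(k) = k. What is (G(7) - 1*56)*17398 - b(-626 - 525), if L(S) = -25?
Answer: -3509560057/4116 ≈ -8.5266e+5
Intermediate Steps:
b(F) = -(F + F²)/(7*(-25 + F)) (b(F) = -(F + (0 + F)*F)/(7*(F - 25)) = -(F + F*F)/(7*(-25 + F)) = -(F + F²)/(7*(-25 + F)))
(G(7) - 1*56)*17398 - b(-626 - 525) = (7 - 1*56)*17398 - (-1)*(-626 - 525)*(1 + (-626 - 525))/(-175 + 7*(-626 - 525)) = (7 - 56)*17398 - (-1)*(-1151)*(1 - 1151)/(-175 + 7*(-1151)) = -49*17398 - (-1)*(-1151)*(-1150)/(-175 - 8057) = -852502 - (-1)*(-1151)*(-1150)/(-8232) = -852502 - (-1)*(-1151)*(-1)*(-1150)/8232 = -852502 - 1*661825/4116 = -852502 - 661825/4116 = -3509560057/4116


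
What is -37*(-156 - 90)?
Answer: 9102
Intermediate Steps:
-37*(-156 - 90) = -37*(-246) = 9102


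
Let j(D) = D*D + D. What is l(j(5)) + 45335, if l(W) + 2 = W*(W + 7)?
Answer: 46443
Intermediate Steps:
j(D) = D + D² (j(D) = D² + D = D + D²)
l(W) = -2 + W*(7 + W) (l(W) = -2 + W*(W + 7) = -2 + W*(7 + W))
l(j(5)) + 45335 = (-2 + (5*(1 + 5))² + 7*(5*(1 + 5))) + 45335 = (-2 + (5*6)² + 7*(5*6)) + 45335 = (-2 + 30² + 7*30) + 45335 = (-2 + 900 + 210) + 45335 = 1108 + 45335 = 46443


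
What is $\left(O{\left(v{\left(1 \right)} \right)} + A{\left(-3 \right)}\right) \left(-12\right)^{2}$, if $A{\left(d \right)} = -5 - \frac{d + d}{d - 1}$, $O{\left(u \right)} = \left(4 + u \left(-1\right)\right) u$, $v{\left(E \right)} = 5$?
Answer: $-1656$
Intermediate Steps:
$O{\left(u \right)} = u \left(4 - u\right)$ ($O{\left(u \right)} = \left(4 - u\right) u = u \left(4 - u\right)$)
$A{\left(d \right)} = -5 - \frac{2 d}{-1 + d}$
$\left(O{\left(v{\left(1 \right)} \right)} + A{\left(-3 \right)}\right) \left(-12\right)^{2} = \left(5 \left(4 - 5\right) + \frac{5 - -21}{-1 - 3}\right) \left(-12\right)^{2} = \left(5 \left(4 - 5\right) + \frac{5 + 21}{-4}\right) 144 = \left(5 \left(-1\right) - \frac{13}{2}\right) 144 = \left(-5 - \frac{13}{2}\right) 144 = \left(- \frac{23}{2}\right) 144 = -1656$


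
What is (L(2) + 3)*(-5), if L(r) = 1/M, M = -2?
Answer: -25/2 ≈ -12.500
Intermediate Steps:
L(r) = -½ (L(r) = 1/(-2) = -½)
(L(2) + 3)*(-5) = (-½ + 3)*(-5) = (5/2)*(-5) = -25/2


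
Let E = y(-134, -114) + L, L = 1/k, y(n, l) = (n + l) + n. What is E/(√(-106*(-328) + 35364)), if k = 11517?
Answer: -4399493*√17533/403855122 ≈ -1.4425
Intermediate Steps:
y(n, l) = l + 2*n (y(n, l) = (l + n) + n = l + 2*n)
L = 1/11517 ≈ 8.6828e-5
E = -4399493/11517 (E = (-114 + 2*(-134)) + 1/11517 = (-114 - 268) + 1/11517 = -382 + 1/11517 = -4399493/11517 ≈ -382.00)
E/(√(-106*(-328) + 35364)) = -4399493/(11517*√(-106*(-328) + 35364)) = -4399493/(11517*√(34768 + 35364)) = -4399493*√17533/35066/11517 = -4399493*√17533/403855122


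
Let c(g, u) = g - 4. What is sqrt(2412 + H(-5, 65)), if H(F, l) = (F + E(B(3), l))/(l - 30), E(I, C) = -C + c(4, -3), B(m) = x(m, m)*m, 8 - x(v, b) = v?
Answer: sqrt(2410) ≈ 49.092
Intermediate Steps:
x(v, b) = 8 - v
c(g, u) = -4 + g
B(m) = m*(8 - m) (B(m) = (8 - m)*m = m*(8 - m))
E(I, C) = -C (E(I, C) = -C + (-4 + 4) = -C + 0 = -C)
H(F, l) = (F - l)/(-30 + l) (H(F, l) = (F - l)/(l - 30) = (F - l)/(-30 + l))
sqrt(2412 + H(-5, 65)) = sqrt(2412 + (-5 - 1*65)/(-30 + 65)) = sqrt(2412 + (-5 - 65)/35) = sqrt(2412 + (1/35)*(-70)) = sqrt(2412 - 2) = sqrt(2410)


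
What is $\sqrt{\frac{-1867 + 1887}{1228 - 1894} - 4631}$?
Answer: $\frac{i \sqrt{57058921}}{111} \approx 68.052 i$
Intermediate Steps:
$\sqrt{\frac{-1867 + 1887}{1228 - 1894} - 4631} = \sqrt{\frac{20}{-666} - 4631} = \sqrt{20 \left(- \frac{1}{666}\right) - 4631} = \sqrt{- \frac{10}{333} - 4631} = \sqrt{- \frac{1542133}{333}} = \frac{i \sqrt{57058921}}{111}$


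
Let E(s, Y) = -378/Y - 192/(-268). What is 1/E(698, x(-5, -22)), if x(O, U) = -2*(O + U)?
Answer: -67/421 ≈ -0.15914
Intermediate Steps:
x(O, U) = -2*O - 2*U
E(s, Y) = 48/67 - 378/Y (E(s, Y) = -378/Y - 192*(-1/268) = -378/Y + 48/67 = 48/67 - 378/Y)
1/E(698, x(-5, -22)) = 1/(48/67 - 378/(-2*(-5) - 2*(-22))) = 1/(48/67 - 378/(10 + 44)) = 1/(48/67 - 378/54) = 1/(48/67 - 378*1/54) = 1/(48/67 - 7) = 1/(-421/67) = -67/421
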